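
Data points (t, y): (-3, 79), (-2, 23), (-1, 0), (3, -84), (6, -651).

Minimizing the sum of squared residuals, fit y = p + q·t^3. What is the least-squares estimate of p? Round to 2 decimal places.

Entries of AᵀA: Σ1 = 5, Σt^3 = 207, Σt^3·t^3 = 48179.
Right-hand side: Σy = -633, Σt^3·y = -145201.
So AᵀA·[p, q]ᵀ = Aᵀy: [[5, 207]; [207, 48179]]·[p, q]ᵀ = [-633, -145201]ᵀ.
det = 5·48179 − 207² = 198046.
p = ((-633)·48179 − 207·(-145201))/198046 = -220350/99023; q = (5·(-145201) − 207·(-633))/198046 = -297487/99023.

p = -2.23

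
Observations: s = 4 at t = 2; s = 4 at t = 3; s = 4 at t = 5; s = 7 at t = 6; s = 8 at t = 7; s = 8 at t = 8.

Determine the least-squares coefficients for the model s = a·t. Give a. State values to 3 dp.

From the data, Σt·t = 187.
Right-hand side: Σt·s = 202.
a = 202/187 = 1.08021.

a = 1.080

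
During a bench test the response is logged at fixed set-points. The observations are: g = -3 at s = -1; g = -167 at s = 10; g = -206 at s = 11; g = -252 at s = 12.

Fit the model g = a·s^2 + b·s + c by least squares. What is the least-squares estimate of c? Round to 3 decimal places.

The normal equations are: 45378·a + 4058·b + 366·c = -77917;  4058·a + 366·b + 32·c = -6957;  366·a + 32·b + 4·c = -628.
(Σs^2·s^2 = 45378, Σs^2·s = 4058, Σs^2 = 366, Σs·s = 366, Σs = 32, Σ1 = 4, Σs^2·g = -77917, Σs·g = -6957, Σg = -628.)
Inverting the 3×3 Gram matrix, [a, b, c]ᵀ = [-6576/3089, 132713/30890, 52803/15445]ᵀ.

c = 3.419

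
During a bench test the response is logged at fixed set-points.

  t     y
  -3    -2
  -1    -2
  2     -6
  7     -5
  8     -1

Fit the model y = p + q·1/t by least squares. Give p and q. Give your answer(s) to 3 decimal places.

The normal equations are: 5·p + (-95/168)·q = -16;  (-95/168)·p + (39433/28224)·q = -197/168.
Eliminating q: (39433/28224)·(row 1) − (-95/168)·(row 2) gives (47035/7056)·p = (39433/28224)·(-16) − (-95/168)·(-197/168) = -649643/28224, so p = -649643/188140.
Then q = ((-197/168) − (-95/168)·(-649643/188140))/(39433/28224) = -21042/9407.

p = -3.453, q = -2.237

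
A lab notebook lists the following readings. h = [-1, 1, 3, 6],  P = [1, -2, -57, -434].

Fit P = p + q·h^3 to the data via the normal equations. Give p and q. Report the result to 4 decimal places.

Compute the Gram sums: Σ1 = 4, Σh^3 = 243, Σh^3·h^3 = 47387.
For AᵀP: ΣP = -492, Σh^3·P = -95286.
Determinant 4·47387 − 243² = 130499.
p = ((-492)·47387 − 243·(-95286))/130499 = -159906/130499; q = (4·(-95286) − 243·(-492))/130499 = -261588/130499.

p = -1.2253, q = -2.0045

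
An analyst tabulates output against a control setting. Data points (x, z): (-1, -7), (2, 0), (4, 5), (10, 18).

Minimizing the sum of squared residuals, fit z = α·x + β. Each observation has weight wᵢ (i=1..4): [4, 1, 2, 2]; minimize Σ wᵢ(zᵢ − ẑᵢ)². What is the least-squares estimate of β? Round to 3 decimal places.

Setting ∂/∂α … = 0 gives: 240·α + 26·β = 428;  26·α + 9·β = 18.
det = 240·9 − 26² = 1484.
α = (428·9 − 26·18)/1484 = 846/371; β = (240·18 − 26·428)/1484 = -1702/371.

β = -4.588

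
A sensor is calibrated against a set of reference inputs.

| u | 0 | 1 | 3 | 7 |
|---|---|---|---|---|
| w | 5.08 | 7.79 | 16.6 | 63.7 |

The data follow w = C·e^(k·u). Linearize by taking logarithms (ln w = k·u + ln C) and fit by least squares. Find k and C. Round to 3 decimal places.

With ln wᵢ as the transformed response and uᵢ as the regressor:
XᵀX = [[59.0000, 11.0000]; [11.0000, 4]], rhs = [39.5603, 10.6417]ᵀ  (here Σu = 11.0000, Σ(u)² = 59.0000, Σln w = 10.6417, Σu·ln w = 39.5603).
Solving (det = 115.0000): k = 0.35811, ln C = 1.67564, so C = exp(1.67564) = 5.34223.

k = 0.358, C = 5.342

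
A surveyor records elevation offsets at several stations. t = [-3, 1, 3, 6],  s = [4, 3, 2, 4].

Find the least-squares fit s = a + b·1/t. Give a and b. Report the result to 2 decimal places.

With design matrix A, AᵀA = [[4, 7/6]; [7/6, 5/4]] and Aᵀs = [13, 3]ᵀ.
Eliminating b: (5/4)·(row 1) − (7/6)·(row 2) gives (131/36)·a = (5/4)·13 − (7/6)·3 = 51/4, so a = 459/131.
Then b = (3 − (7/6)·(459/131))/(5/4) = -114/131.

a = 3.50, b = -0.87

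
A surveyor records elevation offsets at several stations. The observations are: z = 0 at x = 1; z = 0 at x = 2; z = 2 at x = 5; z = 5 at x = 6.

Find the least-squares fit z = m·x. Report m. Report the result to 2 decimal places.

Entries of AᵀA: Σx·x = 66.
Right-hand side: Σx·z = 40.
So AᵀA·[m]ᵀ = Aᵀz: [[66]]·[m]ᵀ = [40]ᵀ.
Hence m = 40 / 66 ≈ 0.606061.

m = 0.61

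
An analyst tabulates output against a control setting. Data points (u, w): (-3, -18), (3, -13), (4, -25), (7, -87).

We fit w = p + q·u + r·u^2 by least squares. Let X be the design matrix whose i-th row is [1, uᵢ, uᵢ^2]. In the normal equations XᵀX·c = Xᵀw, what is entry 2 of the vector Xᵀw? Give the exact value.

-694

Entry 2 ↔ basis u, so (Xᵀw)_{2} = Σᵢ (u)·wᵢ = (-3)·(-18) + (3)·(-13) + (4)·(-25) + (7)·(-87) = -694.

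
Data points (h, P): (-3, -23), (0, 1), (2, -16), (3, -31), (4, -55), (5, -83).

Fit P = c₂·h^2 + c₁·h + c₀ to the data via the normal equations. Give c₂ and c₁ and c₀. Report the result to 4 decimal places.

Normal-equation sums: Σh^2·h^2 = 1059, Σh^2·h = 197, Σh^2 = 63, Σh·h = 63, Σh = 11, Σ1 = 6.
For AᵀP: Σh^2·P = -3505, Σh·P = -691, ΣP = -207.
AᵀA·[c₂, c₁, c₀]ᵀ = AᵀP becomes [[1059, 197, 63]; [197, 63, 11]; [63, 11, 6]]·[c₂, c₁, c₀]ᵀ = [-3505, -691, -207]ᵀ.
Row-reducing yields c₂ = -11867/3894, c₁ = -1913/1298, c₀ = 391/1947.

c₂ = -3.0475, c₁ = -1.4738, c₀ = 0.2008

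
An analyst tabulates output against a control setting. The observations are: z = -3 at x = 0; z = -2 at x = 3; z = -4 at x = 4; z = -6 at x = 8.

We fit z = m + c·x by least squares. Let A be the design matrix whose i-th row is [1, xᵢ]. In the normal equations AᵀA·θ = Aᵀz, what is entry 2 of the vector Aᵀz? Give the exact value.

-70

Entry 2 ↔ basis x, so (Aᵀz)_{2} = Σᵢ (x)·zᵢ = (0)·(-3) + (3)·(-2) + (4)·(-4) + (8)·(-6) = -70.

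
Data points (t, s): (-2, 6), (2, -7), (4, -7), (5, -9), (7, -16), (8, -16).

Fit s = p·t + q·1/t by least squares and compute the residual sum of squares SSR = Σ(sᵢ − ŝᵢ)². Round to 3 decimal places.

The normal equations are: 162·p + 6·q = -339;  6·p + (50061/78400)·q = -2007/140.
(Σt·t = 162, Σt·1/t = 6, Σ1/t·1/t = 50061/78400, Σt·s = -339, Σ1/t·s = -2007/140.)
Δ = 162·(50061/78400) − 6² = 2643741/39200.
p = ((-339)·(50061/78400) − 6·(-2007/140))/(2643741/39200) = -1136351/587498; q = (162·(-2007/140) − 6·(-339))/(2643741/39200) = -1256080/293749.
Residuals: -1897/293749, -291852/293749, 530479/293749, 896705/587498, -1086631/587498, 2430/293749; SSR = 5874449/587498.

SSR = 9.999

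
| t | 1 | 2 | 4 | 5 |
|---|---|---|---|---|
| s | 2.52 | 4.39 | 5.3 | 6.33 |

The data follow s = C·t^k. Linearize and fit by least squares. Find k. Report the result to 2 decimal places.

k = 0.53

With ln sᵢ as the transformed response and ln tᵢ as the regressor:
XᵀX = [[4.9926, 3.6889]; [3.6889, 4]], rhs = [6.3072, 5.9166]ᵀ  (here Σln t = 3.6889, Σ(ln t)² = 4.9926, Σln s = 5.9166, Σln t·ln s = 6.3072).
Solving (det = 6.3624): k = 0.53491, ln C = 0.98585.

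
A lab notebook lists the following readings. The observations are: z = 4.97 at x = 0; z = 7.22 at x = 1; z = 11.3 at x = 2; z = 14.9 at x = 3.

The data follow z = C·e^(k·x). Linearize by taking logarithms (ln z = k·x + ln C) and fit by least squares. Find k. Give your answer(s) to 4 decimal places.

With ln zᵢ as the transformed response and xᵢ as the regressor:
AᵀA = [[14.0000, 6.0000]; [6.0000, 4]], rhs = [14.9305, 8.7064]ᵀ  (here Σx = 6.0000, Σ(x)² = 14.0000, Σln z = 8.7064, Σx·ln z = 14.9305).
Solving (det = 20.0000): k = 0.37418, ln C = 1.61534.

k = 0.3742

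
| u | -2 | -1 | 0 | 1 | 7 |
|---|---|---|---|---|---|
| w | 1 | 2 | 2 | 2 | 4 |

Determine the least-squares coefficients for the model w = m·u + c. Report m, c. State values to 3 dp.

Compute the Gram sums: Σu·u = 55, Σu = 5, Σ1 = 5.
And Σu·w = 26, Σw = 11.
Normal equations: [[55, 5]; [5, 5]]·[m, c]ᵀ = [26, 11]ᵀ.
Eliminating c: 5·(row 1) − 5·(row 2) gives 250·m = 5·26 − 5·11 = 75, so m = 3/10.
Then c = (11 − 5·(3/10))/5 = 19/10.

m = 0.300, c = 1.900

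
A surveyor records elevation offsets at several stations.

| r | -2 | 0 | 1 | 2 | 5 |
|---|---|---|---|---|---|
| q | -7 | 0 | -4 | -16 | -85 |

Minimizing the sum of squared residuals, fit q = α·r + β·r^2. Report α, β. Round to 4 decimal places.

α = -2.1983, β = -2.9544

Setting ∂/∂α … = 0 gives: 34·α + 126·β = -447;  126·α + 658·β = -2221.
(Σr·r = 34, Σr·r^2 = 126, Σr^2·r^2 = 658, Σr·q = -447, Σr^2·q = -2221.)
Determinant 34·658 − 126² = 6496.
α = ((-447)·658 − 126·(-2221))/6496 = -255/116; β = (34·(-2221) − 126·(-447))/6496 = -2399/812.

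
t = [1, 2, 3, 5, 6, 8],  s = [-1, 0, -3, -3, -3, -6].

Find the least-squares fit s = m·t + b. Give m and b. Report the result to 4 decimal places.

m = -0.6986, b = 0.2440

Compute the Gram sums: Σt·t = 139, Σt = 25, Σ1 = 6.
Right-hand side: Σt·s = -91, Σs = -16.
AᵀA·[m, b]ᵀ = Aᵀs becomes [[139, 25]; [25, 6]]·[m, b]ᵀ = [-91, -16]ᵀ.
Eliminating b: 6·(row 1) − 25·(row 2) gives 209·m = 6·(-91) − 25·(-16) = -146, so m = -146/209.
Then b = ((-16) − 25·(-146/209))/6 = 51/209.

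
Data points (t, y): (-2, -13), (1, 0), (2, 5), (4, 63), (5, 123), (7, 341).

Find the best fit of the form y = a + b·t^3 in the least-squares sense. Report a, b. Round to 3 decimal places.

a = -2.588, b = 1.003

Normal-equation sums: Σ1 = 6, Σt^3 = 533, Σt^3·t^3 = 137499.
For Mᵀy: Σy = 519, Σt^3·y = 136514.
Normal equations: [[6, 533]; [533, 137499]]·[a, b]ᵀ = [519, 136514]ᵀ.
det = 6·137499 − 533² = 540905.
a = (519·137499 − 533·136514)/540905 = -1399981/540905; b = (6·136514 − 533·519)/540905 = 542457/540905.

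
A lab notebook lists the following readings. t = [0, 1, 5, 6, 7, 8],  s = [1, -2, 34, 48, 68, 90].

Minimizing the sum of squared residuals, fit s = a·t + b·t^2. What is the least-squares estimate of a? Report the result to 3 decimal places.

a = -1.442

Normal-equation sums: Σt·t = 175, Σt·t^2 = 1197, Σt^2·t^2 = 8419.
Right-hand side: Σt·s = 1652, Σt^2·s = 11668.
So AᵀA·[a, b]ᵀ = Aᵀs: [[175, 1197]; [1197, 8419]]·[a, b]ᵀ = [1652, 11668]ᵀ.
det = 175·8419 − 1197² = 40516.
a = (1652·8419 − 1197·11668)/40516 = -2086/1447; b = (175·11668 − 1197·1652)/40516 = 2302/1447.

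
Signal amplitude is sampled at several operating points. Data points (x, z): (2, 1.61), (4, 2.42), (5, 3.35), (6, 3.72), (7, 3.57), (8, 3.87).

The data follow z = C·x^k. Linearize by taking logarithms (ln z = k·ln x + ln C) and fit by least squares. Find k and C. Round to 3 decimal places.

k = 0.665, C = 1.031

Let Y = ln z. Fitting Y = k·ln x + ln C by least squares:
XᵀX = [[16.3136, 9.5060]; [9.5060, 6]], rhs = [11.1452, 6.5085]ᵀ  (here Σln x = 9.5060, Σ(ln x)² = 16.3136, Σln z = 6.5085, Σln x·ln z = 11.1452).
Slope k = (n·Σln x·ln z − Σln x·Σln z)/(n·Σ(ln x)² − (Σln x)²) = (6·11.1452 − 9.5060·6.5085)/7.5177 = 0.66528; ln C = (Σln z − k·Σln x)/n = 0.03073, so C = exp(0.03073) = 1.03121.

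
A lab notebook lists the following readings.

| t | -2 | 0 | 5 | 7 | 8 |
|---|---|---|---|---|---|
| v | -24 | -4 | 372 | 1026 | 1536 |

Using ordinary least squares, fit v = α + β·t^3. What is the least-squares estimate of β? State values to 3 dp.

Compute the Gram sums: Σ1 = 5, Σt^3 = 972, Σt^3·t^3 = 395482.
And Σv = 2906, Σt^3·v = 1185042.
AᵀA·[α, β]ᵀ = Aᵀv becomes [[5, 972]; [972, 395482]]·[α, β]ᵀ = [2906, 1185042]ᵀ.
Eliminating β: 395482·(row 1) − 972·(row 2) gives 1032626·α = 395482·2906 − 972·1185042 = -2590132, so α = -1295066/516313.
Then β = (1185042 − 972·(-1295066/516313))/395482 = 1550289/516313.

β = 3.003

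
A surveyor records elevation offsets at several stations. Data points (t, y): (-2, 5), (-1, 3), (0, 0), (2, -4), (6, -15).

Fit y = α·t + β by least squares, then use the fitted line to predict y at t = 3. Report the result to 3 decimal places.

Forming MᵀM = [[45, 5]; [5, 5]] and Mᵀy = [-111, -11]ᵀ gives MᵀM·[α, β]ᵀ = Mᵀy.
Δ = 45·5 − 5² = 200.
α = ((-111)·5 − 5·(-11))/200 = -5/2; β = (45·(-11) − 5·(-111))/200 = 3/10.
At t = 3: ŷ = (-5/2)·(3) + (3/10)·(1) = -36/5.

ŷ = -7.200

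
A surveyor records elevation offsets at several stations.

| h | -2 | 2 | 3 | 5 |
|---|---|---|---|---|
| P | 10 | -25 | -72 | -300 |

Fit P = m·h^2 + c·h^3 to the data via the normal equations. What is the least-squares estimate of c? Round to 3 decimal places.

c = -2.038

Normal-equation sums: Σh^2·h^2 = 738, Σh^2·h^3 = 3368, Σh^3·h^3 = 16482.
Moment sums: Σh^2·P = -8208, Σh^3·P = -39724.
Eliminating c: 16482·(row 1) − 3368·(row 2) gives 820292·m = 16482·(-8208) − 3368·(-39724) = -1493824, so m = -373456/205073.
Then c = ((-39724) − 3368·(-373456/205073))/16482 = -417942/205073.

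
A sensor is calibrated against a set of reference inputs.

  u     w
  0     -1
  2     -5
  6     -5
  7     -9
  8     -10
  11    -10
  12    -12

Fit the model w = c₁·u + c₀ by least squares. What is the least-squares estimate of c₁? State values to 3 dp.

Forming XᵀX = [[418, 46]; [46, 7]] and Xᵀw = [-437, -52]ᵀ gives XᵀX·[c₁, c₀]ᵀ = Xᵀw.
Determinant 418·7 − 46² = 810.
c₁ = ((-437)·7 − 46·(-52))/810 = -667/810; c₀ = (418·(-52) − 46·(-437))/810 = -817/405.

c₁ = -0.823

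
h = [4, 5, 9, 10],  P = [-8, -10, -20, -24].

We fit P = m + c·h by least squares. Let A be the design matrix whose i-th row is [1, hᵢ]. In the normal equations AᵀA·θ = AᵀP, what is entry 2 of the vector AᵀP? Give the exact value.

-502

Entry 2 ↔ basis h, so (AᵀP)_{2} = Σᵢ (h)·Pᵢ = (4)·(-8) + (5)·(-10) + (9)·(-20) + (10)·(-24) = -502.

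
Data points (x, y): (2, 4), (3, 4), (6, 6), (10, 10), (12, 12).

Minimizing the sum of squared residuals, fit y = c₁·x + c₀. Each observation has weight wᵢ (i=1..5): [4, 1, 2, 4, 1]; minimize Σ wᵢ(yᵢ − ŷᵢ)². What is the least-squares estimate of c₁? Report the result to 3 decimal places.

c₁ = 0.784

With design matrix M, MᵀWM = [[641, 75]; [75, 12]] and MᵀWy = [660, 84]ᵀ.
Eliminating c₀: 12·(row 1) − 75·(row 2) gives 2067·c₁ = 12·660 − 75·84 = 1620, so c₁ = 540/689.
Then c₀ = (84 − 75·(540/689))/12 = 1448/689.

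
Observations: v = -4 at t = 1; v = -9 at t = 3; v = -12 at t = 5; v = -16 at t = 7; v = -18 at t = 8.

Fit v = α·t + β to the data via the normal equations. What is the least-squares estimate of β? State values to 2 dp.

β = -2.46

From the data, Σt·t = 148, Σt = 24, Σ1 = 5.
Moment sums: Σt·v = -347, Σv = -59.
Normal equations: [[148, 24]; [24, 5]]·[α, β]ᵀ = [-347, -59]ᵀ.
det = 148·5 − 24² = 164.
α = ((-347)·5 − 24·(-59))/164 = -319/164; β = (148·(-59) − 24·(-347))/164 = -101/41.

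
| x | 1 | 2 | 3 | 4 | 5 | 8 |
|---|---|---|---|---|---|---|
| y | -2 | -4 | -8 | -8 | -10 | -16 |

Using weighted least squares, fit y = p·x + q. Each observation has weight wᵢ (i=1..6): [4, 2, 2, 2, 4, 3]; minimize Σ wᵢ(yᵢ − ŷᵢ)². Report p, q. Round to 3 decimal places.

p = -1.964, q = -0.375

Compute the Gram sums: Σwᵢ·x·x = 354, Σwᵢ·x = 66, Σwᵢ·1 = 17.
Right-hand side: Σwᵢ·x·y = -720, Σwᵢ·y = -136.
Normal equations: [[354, 66]; [66, 17]]·[p, q]ᵀ = [-720, -136]ᵀ.
Eliminating q: 17·(row 1) − 66·(row 2) gives 1662·p = 17·(-720) − 66·(-136) = -3264, so p = -544/277.
Then q = ((-136) − 66·(-544/277))/17 = -104/277.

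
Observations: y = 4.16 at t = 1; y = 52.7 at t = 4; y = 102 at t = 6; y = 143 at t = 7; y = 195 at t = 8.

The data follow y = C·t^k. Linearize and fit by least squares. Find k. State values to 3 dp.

k = 1.825

Taking logs, ln y = k·ln t + ln C, so regress ln y on ln t.
Σln t = 7.2034, Σ(ln t)² = 13.2429, Σln y = 20.2509, Σln t·ln y = 34.4051.
Equations: 13.2429·k + 7.2034·ln C = 34.4051;  7.2034·k + 5·ln C = 20.2509.
Slope k = (n·Σln t·ln y − Σln t·Σln y)/(n·Σ(ln t)² − (Σln t)²) = (5·34.4051 − 7.2034·20.2509)/14.3252 = 1.82543; ln C = (Σln y − k·Σln t)/n = 1.42032.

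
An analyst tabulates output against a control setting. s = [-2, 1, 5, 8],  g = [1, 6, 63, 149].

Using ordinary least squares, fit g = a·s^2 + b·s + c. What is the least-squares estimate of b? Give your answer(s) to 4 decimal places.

Normal-equation sums: Σs^2·s^2 = 4738, Σs^2·s = 630, Σs^2 = 94, Σs·s = 94, Σs = 12, Σ1 = 4.
And Σs^2·g = 11121, Σs·g = 1511, Σg = 219.
Row-reducing yields a = 27/14, b = 640/203, c = -6/203.

b = 3.1527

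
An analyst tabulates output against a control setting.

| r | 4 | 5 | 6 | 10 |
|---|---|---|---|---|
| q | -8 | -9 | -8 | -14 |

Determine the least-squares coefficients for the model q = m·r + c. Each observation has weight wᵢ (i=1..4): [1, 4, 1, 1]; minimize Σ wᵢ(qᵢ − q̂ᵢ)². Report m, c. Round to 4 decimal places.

m = -0.9756, c = -3.8537

Forming AᵀWA = [[252, 40]; [40, 7]] and AᵀWq = [-400, -66]ᵀ gives AᵀWA·[m, c]ᵀ = AᵀWq.
Eliminating c: 7·(row 1) − 40·(row 2) gives 164·m = 7·(-400) − 40·(-66) = -160, so m = -40/41.
Then c = ((-66) − 40·(-40/41))/7 = -158/41.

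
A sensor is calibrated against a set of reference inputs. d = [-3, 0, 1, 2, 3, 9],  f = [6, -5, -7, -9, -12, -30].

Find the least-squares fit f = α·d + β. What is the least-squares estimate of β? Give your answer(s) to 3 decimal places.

β = -3.625

Normal-equation sums: Σd·d = 104, Σd = 12, Σ1 = 6.
Moment sums: Σd·f = -349, Σf = -57.
Δ = 104·6 − 12² = 480.
α = ((-349)·6 − 12·(-57))/480 = -47/16; β = (104·(-57) − 12·(-349))/480 = -29/8.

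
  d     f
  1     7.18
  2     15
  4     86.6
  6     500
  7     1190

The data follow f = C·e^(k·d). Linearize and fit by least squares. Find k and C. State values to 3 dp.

k = 0.859, C = 2.857

With ln fᵢ as the transformed response and dᵢ as the regressor:
XᵀX = [[106.0000, 20.0000]; [20.0000, 5]], rhs = [112.0922, 22.4370]ᵀ  (here Σd = 20.0000, Σ(d)² = 106.0000, Σln f = 22.4370, Σd·ln f = 112.0922).
Solving (det = 130.0000): k = 0.85940, ln C = 1.04980, so C = exp(1.04980) = 2.85709.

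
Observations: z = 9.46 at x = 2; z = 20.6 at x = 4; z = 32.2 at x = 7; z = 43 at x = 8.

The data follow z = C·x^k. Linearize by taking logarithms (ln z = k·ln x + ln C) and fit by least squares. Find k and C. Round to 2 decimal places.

k = 1.04, C = 4.66

Let Y = ln z. Fitting Y = k·ln x + ln C by least squares:
Over the data: Σln x = 6.1048, Σ(ln x)² = 10.5129, Σln z = 12.5055, Σln x·ln z = 20.3288.
Normal system: [[10.5129, 6.1048]; [6.1048, 4]]·[k, ln C]ᵀ = [20.3288, 12.5055]ᵀ.
Solving (det = 4.7831): k = 1.03941, ln C = 1.54004, so C = exp(1.54004) = 4.66477.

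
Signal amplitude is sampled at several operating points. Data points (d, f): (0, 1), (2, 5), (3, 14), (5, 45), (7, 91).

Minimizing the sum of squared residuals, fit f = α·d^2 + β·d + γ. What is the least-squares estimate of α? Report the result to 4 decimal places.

With design matrix A, AᵀA = [[3123, 503, 87]; [503, 87, 17]; [87, 17, 5]] and Aᵀf = [5730, 914, 156]ᵀ.
Solving the 3×3 system (Gaussian elimination) gives α = 10717/5071, β = -9429/5071, γ = 3798/5071.

α = 2.1134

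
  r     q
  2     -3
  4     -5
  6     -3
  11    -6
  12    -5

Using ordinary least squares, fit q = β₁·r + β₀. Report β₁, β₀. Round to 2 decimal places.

β₁ = -0.21, β₀ = -2.93

Setting ∂/∂β₁ … = 0 gives: 321·β₁ + 35·β₀ = -170;  35·β₁ + 5·β₀ = -22.
det = 321·5 − 35² = 380.
β₁ = ((-170)·5 − 35·(-22))/380 = -4/19; β₀ = (321·(-22) − 35·(-170))/380 = -278/95.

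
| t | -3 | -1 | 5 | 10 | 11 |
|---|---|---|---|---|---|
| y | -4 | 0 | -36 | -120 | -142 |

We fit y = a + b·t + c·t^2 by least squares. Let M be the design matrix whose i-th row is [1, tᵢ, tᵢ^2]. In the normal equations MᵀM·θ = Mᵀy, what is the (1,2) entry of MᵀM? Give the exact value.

Row 1 ↔ basis 1, column 2 ↔ basis t, so (MᵀM)_{1,2} = Σᵢ t = (1)·(-3) + (1)·(-1) + (1)·(5) + (1)·(10) + (1)·(11) = 22.

22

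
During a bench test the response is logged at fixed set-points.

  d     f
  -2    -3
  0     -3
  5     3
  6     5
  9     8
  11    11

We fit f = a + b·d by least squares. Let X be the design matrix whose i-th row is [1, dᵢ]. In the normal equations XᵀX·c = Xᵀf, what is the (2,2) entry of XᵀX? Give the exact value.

Row 2 ↔ basis d, column 2 ↔ basis d, so (XᵀX)_{2,2} = Σᵢ (d)·(d) = (-2)·(-2) + (0)·(0) + (5)·(5) + (6)·(6) + (9)·(9) + (11)·(11) = 267.

267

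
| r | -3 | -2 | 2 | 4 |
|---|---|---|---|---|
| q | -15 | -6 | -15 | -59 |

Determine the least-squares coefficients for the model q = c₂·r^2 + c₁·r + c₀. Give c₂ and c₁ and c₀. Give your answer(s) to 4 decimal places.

c₂ = -3.0292, c₁ = -2.9972, c₀ = 1.9906

Sums needed: Σr^2·r^2 = 369, Σr^2·r = 37, Σr^2 = 33, Σr·r = 33, Σr = 1, Σ1 = 4.
And Σr^2·q = -1163, Σr·q = -209, Σq = -95.
So AᵀA·[c₂, c₁, c₀]ᵀ = Aᵀq: [[369, 37, 33]; [37, 33, 1]; [33, 1, 4]]·[c₂, c₁, c₀]ᵀ = [-1163, -209, -95]ᵀ.
Inverting the 3×3 Gram matrix, [c₂, c₁, c₀]ᵀ = [-14189/4684, -14039/4684, 2331/1171]ᵀ.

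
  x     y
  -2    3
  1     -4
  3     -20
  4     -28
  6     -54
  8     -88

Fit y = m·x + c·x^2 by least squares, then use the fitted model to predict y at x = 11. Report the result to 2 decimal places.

Sums needed: Σx·x = 130, Σx·x^2 = 812, Σx^2·x^2 = 5746.
Right-hand side: Σx·y = -1210, Σx^2·y = -8196.
Determinant 130·5746 − 812² = 87636.
m = ((-1210)·5746 − 812·(-8196))/87636 = -74377/21909; c = (130·(-8196) − 812·(-1210))/87636 = -20740/21909.
At x = 11: ŷ = (-74377/21909)·(11) + (-20740/21909)·(121) = -1109229/7303.

ŷ = -151.89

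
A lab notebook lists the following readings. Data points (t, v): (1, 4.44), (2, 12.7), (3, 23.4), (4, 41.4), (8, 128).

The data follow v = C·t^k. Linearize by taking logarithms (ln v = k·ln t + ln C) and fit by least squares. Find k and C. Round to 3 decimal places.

k = 1.623, C = 4.242

Taking logs, ln v = k·ln t + ln C, so regress ln v on ln t.
Over the data: Σln t = 5.2575, Σ(ln t)² = 7.9333, Σln v = 15.7603, Σln t·ln v = 20.4764.
Normal system: [[7.9333, 5.2575]; [5.2575, 5]]·[k, ln C]ᵀ = [20.4764, 15.7603]ᵀ.
Δ = 7.9333·5 − (5.2575)² = 12.0252; k = (20.4764·5 − 5.2575·15.7603)/12.0252 = 1.62345, ln C = (7.9333·15.7603 − 5.2575·20.4764)/12.0252 = 1.44500, so C = exp(1.44500) = 4.24185.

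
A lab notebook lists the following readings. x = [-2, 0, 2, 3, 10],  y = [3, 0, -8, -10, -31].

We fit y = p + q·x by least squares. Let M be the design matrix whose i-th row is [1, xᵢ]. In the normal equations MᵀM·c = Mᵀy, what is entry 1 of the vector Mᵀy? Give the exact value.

-46

Entry 1 ↔ basis 1, so (Mᵀy)_{1} = Σᵢ yᵢ = (1)·(3) + (1)·(0) + (1)·(-8) + (1)·(-10) + (1)·(-31) = -46.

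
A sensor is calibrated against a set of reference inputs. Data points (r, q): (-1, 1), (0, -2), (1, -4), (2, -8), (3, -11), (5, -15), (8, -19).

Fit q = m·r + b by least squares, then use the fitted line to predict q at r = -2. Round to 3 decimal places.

q̂ = 2.158

Entries of MᵀM: Σr·r = 104, Σr = 18, Σ1 = 7.
For Mᵀq: Σr·q = -281, Σq = -58.
Δ = 104·7 − 18² = 404.
m = ((-281)·7 − 18·(-58))/404 = -923/404; b = (104·(-58) − 18·(-281))/404 = -487/202.
At r = -2: q̂ = (-923/404)·(-2) + (-487/202)·(1) = 218/101.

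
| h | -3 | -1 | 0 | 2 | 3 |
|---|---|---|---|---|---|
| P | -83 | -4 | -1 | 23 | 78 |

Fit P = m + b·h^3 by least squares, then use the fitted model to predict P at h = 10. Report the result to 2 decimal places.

The normal equations are: 5·m + 7·b = 13;  7·m + 1523·b = 4535.
(Σ1 = 5, Σh^3 = 7, Σh^3·h^3 = 1523, ΣP = 13, Σh^3·P = 4535.)
Determinant 5·1523 − 7² = 7566.
m = (13·1523 − 7·4535)/7566 = -1991/1261; b = (5·4535 − 7·13)/7566 = 3764/1261.
At h = 10: P̂ = (-1991/1261)·(1) + (3764/1261)·(1000) = 3762009/1261.

P̂ = 2983.35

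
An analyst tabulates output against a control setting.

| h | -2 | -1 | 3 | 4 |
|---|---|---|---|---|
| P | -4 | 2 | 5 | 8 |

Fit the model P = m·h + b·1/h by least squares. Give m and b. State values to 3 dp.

m = 2.276, b = -3.819

Entries of AᵀA: Σh·h = 30, Σh·1/h = 4, Σ1/h·1/h = 205/144.
For AᵀP: Σh·P = 53, Σ1/h·P = 11/3.
So AᵀA·[m, b]ᵀ = AᵀP: [[30, 4]; [4, 205/144]]·[m, b]ᵀ = [53, 11/3]ᵀ.
Eliminating b: (205/144)·(row 1) − 4·(row 2) gives (641/24)·m = (205/144)·53 − 4·(11/3) = 8753/144, so m = 8753/3846.
Then b = ((11/3) − 4·(8753/3846))/(205/144) = -2448/641.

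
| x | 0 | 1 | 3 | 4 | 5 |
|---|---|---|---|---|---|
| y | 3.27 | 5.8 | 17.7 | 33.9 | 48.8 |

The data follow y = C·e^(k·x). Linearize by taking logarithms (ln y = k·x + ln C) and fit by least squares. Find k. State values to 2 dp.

k = 0.55

With ln yᵢ as the transformed response and xᵢ as the regressor:
XᵀX = [[51.0000, 13.0000]; [13.0000, 5]], rhs = [43.9109, 13.2274]ᵀ  (here Σx = 13.0000, Σ(x)² = 51.0000, Σln y = 13.2274, Σx·ln y = 43.9109).
Slope k = (n·Σx·ln y − Σx·Σln y)/(n·Σ(x)² − (Σx)²) = (5·43.9109 − 13.0000·13.2274)/86.0000 = 0.55347; ln C = (Σln y − k·Σx)/n = 1.20644.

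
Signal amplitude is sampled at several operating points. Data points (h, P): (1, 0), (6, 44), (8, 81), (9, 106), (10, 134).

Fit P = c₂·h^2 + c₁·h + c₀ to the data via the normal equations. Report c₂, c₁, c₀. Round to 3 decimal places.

c₂ = 1.551, c₁ = -2.251, c₀ = 0.811

MᵀM·[c₂, c₁, c₀]ᵀ = MᵀP reads: 21954·c₂ + 2458·c₁ + 282·c₀ = 28754;  2458·c₂ + 282·c₁ + 34·c₀ = 3206;  282·c₂ + 34·c₁ + 5·c₀ = 365.
Row-reducing yields c₂ = 14803/9542, c₁ = -21479/9542, c₀ = 3867/4771.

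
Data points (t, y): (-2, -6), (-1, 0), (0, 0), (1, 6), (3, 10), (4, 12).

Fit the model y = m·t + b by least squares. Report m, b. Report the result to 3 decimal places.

m = 2.894, b = 1.255

Compute the Gram sums: Σt·t = 31, Σt = 5, Σ1 = 6.
For Mᵀy: Σt·y = 96, Σy = 22.
MᵀM·[m, b]ᵀ = Mᵀy becomes [[31, 5]; [5, 6]]·[m, b]ᵀ = [96, 22]ᵀ.
Δ = 31·6 − 5² = 161.
m = (96·6 − 5·22)/161 = 466/161; b = (31·22 − 5·96)/161 = 202/161.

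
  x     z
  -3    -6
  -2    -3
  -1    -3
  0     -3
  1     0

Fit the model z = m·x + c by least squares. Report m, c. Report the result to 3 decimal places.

m = 1.200, c = -1.800

The normal equations are: 15·m + (-5)·c = 27;  (-5)·m + 5·c = -15.
Eliminating c: 5·(row 1) − (-5)·(row 2) gives 50·m = 5·27 − (-5)·(-15) = 60, so m = 6/5.
Then c = ((-15) − (-5)·(6/5))/5 = -9/5.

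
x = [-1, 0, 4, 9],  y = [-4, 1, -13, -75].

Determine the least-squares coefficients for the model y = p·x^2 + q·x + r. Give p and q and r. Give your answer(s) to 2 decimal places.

p = -1.06, q = 1.28, r = -0.55

With design matrix M, MᵀM = [[6818, 792, 98]; [792, 98, 12]; [98, 12, 4]] and Mᵀy = [-6287, -723, -91]ᵀ.
Row-reducing yields p = -5493/5170, q = 6597/5170, r = -283/517.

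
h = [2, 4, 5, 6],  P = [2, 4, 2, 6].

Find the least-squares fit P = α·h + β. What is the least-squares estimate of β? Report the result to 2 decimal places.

β = 0.34

Normal-equation sums: Σh·h = 81, Σh = 17, Σ1 = 4.
For XᵀP: Σh·P = 66, ΣP = 14.
Normal equations: [[81, 17]; [17, 4]]·[α, β]ᵀ = [66, 14]ᵀ.
Eliminating β: 4·(row 1) − 17·(row 2) gives 35·α = 4·66 − 17·14 = 26, so α = 26/35.
Then β = (14 − 17·(26/35))/4 = 12/35.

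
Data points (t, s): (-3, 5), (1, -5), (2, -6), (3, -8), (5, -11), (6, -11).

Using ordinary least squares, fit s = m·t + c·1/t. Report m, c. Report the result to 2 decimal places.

From the data, Σt·t = 84, Σt·1/t = 6, Σ1/t·1/t = 77/50.
Right-hand side: Σt·s = -177, Σ1/t·s = -491/30.
MᵀM·[m, c]ᵀ = Mᵀs becomes [[84, 6]; [6, 77/50]]·[m, c]ᵀ = [-177, -491/30]ᵀ.
Eliminating c: (77/50)·(row 1) − 6·(row 2) gives (2334/25)·m = (77/50)·(-177) − 6·(-491/30) = -8719/50, so m = -8719/4668.
Then c = ((-491/30) − 6·(-8719/4668))/(77/50) = -3910/1167.

m = -1.87, c = -3.35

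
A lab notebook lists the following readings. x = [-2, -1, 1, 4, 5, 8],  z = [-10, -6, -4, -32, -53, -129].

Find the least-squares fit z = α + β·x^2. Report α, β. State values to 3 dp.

α = -2.434, β = -1.977

With design matrix A, AᵀA = [[6, 111]; [111, 4995]] and Aᵀz = [-234, -10143]ᵀ.
Δ = 6·4995 − 111² = 17649.
α = ((-234)·4995 − 111·(-10143))/17649 = -129/53; β = (6·(-10143) − 111·(-234))/17649 = -3876/1961.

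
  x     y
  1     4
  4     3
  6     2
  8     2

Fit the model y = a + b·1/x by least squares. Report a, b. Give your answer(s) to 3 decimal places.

Entries of AᵀA: Σ1 = 4, Σ1/x = 37/24, Σ1/x·1/x = 637/576.
Moment sums: Σy = 11, Σ1/x·y = 16/3.
Normal equations: [[4, 37/24]; [37/24, 637/576]]·[a, b]ᵀ = [11, 16/3]ᵀ.
Δ = 4·(637/576) − (37/24)² = 131/64.
a = (11·(637/576) − (37/24)·(16/3))/(131/64) = 757/393; b = (4·(16/3) − (37/24)·11)/(131/64) = 280/131.

a = 1.926, b = 2.137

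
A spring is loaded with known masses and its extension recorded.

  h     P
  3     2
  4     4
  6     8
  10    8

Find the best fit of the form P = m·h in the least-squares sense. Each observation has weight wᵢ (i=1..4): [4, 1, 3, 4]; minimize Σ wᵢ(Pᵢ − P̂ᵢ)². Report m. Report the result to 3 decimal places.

Normal-equation sums: Σwᵢ·h·h = 560.
And Σwᵢ·h·P = 504.
So XᵀWX·[m]ᵀ = XᵀWP: [[560]]·[m]ᵀ = [504]ᵀ.
m = 504/560 = 0.9.

m = 0.900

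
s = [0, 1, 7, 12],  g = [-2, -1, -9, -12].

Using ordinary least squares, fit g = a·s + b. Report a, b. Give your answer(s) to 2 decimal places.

a = -0.94, b = -1.32

Compute the Gram sums: Σs·s = 194, Σs = 20, Σ1 = 4.
Moment sums: Σs·g = -208, Σg = -24.
Determinant 194·4 − 20² = 376.
a = ((-208)·4 − 20·(-24))/376 = -44/47; b = (194·(-24) − 20·(-208))/376 = -62/47.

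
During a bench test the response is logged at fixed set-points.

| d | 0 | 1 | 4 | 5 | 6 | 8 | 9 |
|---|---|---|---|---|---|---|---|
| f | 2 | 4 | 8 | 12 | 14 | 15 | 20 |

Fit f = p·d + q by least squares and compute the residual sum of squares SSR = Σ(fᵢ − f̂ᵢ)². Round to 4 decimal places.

SSR = 8.3750

Entries of AᵀA: Σd·d = 223, Σd = 33, Σ1 = 7.
Right-hand side: Σd·f = 480, Σf = 75.
det = 223·7 − 33² = 472.
p = (480·7 − 33·75)/472 = 15/8; q = (223·75 − 33·480)/472 = 15/8.
Residuals: 1/8, 1/4, -11/8, 3/4, 7/8, -15/8, 5/4; SSR = 67/8.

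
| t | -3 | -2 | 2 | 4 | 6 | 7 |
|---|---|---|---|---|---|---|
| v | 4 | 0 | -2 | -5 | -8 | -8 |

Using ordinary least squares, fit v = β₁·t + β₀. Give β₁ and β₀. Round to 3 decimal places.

β₁ = -1.121, β₀ = -0.551

Sums needed: Σt·t = 118, Σt = 14, Σ1 = 6.
For Aᵀv: Σt·v = -140, Σv = -19.
So AᵀA·[β₁, β₀]ᵀ = Aᵀv: [[118, 14]; [14, 6]]·[β₁, β₀]ᵀ = [-140, -19]ᵀ.
det = 118·6 − 14² = 512.
β₁ = ((-140)·6 − 14·(-19))/512 = -287/256; β₀ = (118·(-19) − 14·(-140))/512 = -141/256.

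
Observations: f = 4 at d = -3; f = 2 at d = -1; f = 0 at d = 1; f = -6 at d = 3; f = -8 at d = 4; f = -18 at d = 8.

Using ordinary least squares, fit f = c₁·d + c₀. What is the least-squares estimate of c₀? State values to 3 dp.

c₀ = -0.228

The normal equations are: 100·c₁ + 12·c₀ = -208;  12·c₁ + 6·c₀ = -26.
Eliminating c₀: 6·(row 1) − 12·(row 2) gives 456·c₁ = 6·(-208) − 12·(-26) = -936, so c₁ = -39/19.
Then c₀ = ((-26) − 12·(-39/19))/6 = -13/57.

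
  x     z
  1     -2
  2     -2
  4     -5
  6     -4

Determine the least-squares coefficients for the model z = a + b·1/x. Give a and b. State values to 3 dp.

From the data, Σ1 = 4, Σ1/x = 23/12, Σ1/x·1/x = 193/144.
And Σz = -13, Σ1/x·z = -59/12.
Eliminating b: (193/144)·(row 1) − (23/12)·(row 2) gives (27/16)·a = (193/144)·(-13) − (23/12)·(-59/12) = -8, so a = -128/27.
Then b = ((-59/12) − (23/12)·(-128/27))/(193/144) = 28/9.

a = -4.741, b = 3.111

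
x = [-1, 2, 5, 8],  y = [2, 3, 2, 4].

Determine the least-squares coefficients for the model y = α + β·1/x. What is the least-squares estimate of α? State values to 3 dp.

Sums needed: Σ1 = 4, Σ1/x = -7/40, Σ1/x·1/x = 2089/1600.
Right-hand side: Σy = 11, Σ1/x·y = 2/5.
So AᵀA·[α, β]ᵀ = Aᵀy: [[4, -7/40]; [-7/40, 2089/1600]]·[α, β]ᵀ = [11, 2/5]ᵀ.
Eliminating β: (2089/1600)·(row 1) − (-7/40)·(row 2) gives (8307/1600)·α = (2089/1600)·11 − (-7/40)·(2/5) = 23091/1600, so α = 7697/2769.
Then β = ((2/5) − (-7/40)·(7697/2769))/(2089/1600) = 1880/2769.

α = 2.780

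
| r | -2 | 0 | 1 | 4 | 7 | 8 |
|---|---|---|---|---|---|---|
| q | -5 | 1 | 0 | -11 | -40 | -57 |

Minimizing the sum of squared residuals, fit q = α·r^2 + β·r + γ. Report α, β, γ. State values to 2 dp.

From the data, Σr^2·r^2 = 6770, Σr^2·r = 912, Σr^2 = 134, Σr·r = 134, Σr = 18, Σ1 = 6.
And Σr^2·q = -5804, Σr·q = -770, Σq = -112.
Solving the 3×3 system (Gaussian elimination) gives α = -109/107, β = 572/535, γ = 469/535.

α = -1.02, β = 1.07, γ = 0.88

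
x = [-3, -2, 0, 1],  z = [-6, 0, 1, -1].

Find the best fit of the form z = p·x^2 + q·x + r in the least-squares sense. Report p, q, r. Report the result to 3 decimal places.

p = -1.333, q = -1.567, r = 1.600

Setting ∂/∂p … = 0 gives: 98·p + (-34)·q + 14·r = -55;  (-34)·p + 14·q + (-4)·r = 17;  14·p + (-4)·q + 4·r = -6.
(Σx^2·x^2 = 98, Σx^2·x = -34, Σx^2 = 14, Σx·x = 14, Σx = -4, Σ1 = 4, Σx^2·z = -55, Σx·z = 17, Σz = -6.)
Row-reducing yields p = -4/3, q = -47/30, r = 8/5.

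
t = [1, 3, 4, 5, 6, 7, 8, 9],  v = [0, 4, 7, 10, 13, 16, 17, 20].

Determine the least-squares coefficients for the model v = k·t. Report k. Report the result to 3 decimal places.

The normal system AᵀA·[k]ᵀ = Aᵀv is [[281]]·[k]ᵀ = [596]ᵀ.
k = 596/281 = 2.121.

k = 2.121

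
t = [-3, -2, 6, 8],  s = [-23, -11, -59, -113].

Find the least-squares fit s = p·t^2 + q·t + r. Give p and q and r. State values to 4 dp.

Setting ∂/∂p … = 0 gives: 5489·p + 693·q + 113·r = -9607;  693·p + 113·q + 9·r = -1167;  113·p + 9·q + 4·r = -206.
(Σt^2·t^2 = 5489, Σt^2·t = 693, Σt^2 = 113, Σt·t = 113, Σt = 9, Σ1 = 4, Σt^2·s = -9607, Σt·s = -1167, Σs = -206.)
Solving the 3×3 system (Gaussian elimination) gives p = -21315/10261, q = 23001/10261, r = 21955/10261.

p = -2.0773, q = 2.2416, r = 2.1397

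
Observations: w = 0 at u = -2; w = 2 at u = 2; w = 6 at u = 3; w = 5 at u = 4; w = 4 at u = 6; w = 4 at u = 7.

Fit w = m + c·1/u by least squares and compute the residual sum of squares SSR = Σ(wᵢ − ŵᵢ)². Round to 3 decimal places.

Normal-equation sums: Σ1 = 6, Σ1/u = 25/28, Σ1/u·1/u = 5093/7056.
For Aᵀw: Σw = 21, Σ1/u·w = 461/84.
Δ = 6·(5093/7056) − (25/28)² = 8311/2352.
m = (21·(5093/7056) − (25/28)·(461/84))/(8311/2352) = 24126/8311; c = (6·(461/84) − (25/28)·21)/(8311/2352) = 33348/8311.
Residuals: -7452/8311, -24178/8311, 14624/8311, 9092/8311, 3560/8311, 4354/8311; SSR = 116504/8311.

SSR = 14.018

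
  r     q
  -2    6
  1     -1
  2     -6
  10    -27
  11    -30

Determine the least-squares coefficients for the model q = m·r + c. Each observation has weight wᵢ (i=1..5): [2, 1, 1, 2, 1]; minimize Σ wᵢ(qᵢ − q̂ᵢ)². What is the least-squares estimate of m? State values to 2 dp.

m = -2.77

Compute the Gram sums: Σwᵢ·r·r = 334, Σwᵢ·r = 30, Σwᵢ·1 = 7.
Right-hand side: Σwᵢ·r·q = -907, Σwᵢ·q = -79.
Normal equations: [[334, 30]; [30, 7]]·[m, c]ᵀ = [-907, -79]ᵀ.
Eliminating c: 7·(row 1) − 30·(row 2) gives 1438·m = 7·(-907) − 30·(-79) = -3979, so m = -3979/1438.
Then c = ((-79) − 30·(-3979/1438))/7 = 412/719.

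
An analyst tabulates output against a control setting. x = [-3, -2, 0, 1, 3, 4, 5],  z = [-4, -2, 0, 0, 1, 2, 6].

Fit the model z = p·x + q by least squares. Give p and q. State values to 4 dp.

p = 0.9766, q = -0.6875

Compute the Gram sums: Σx·x = 64, Σx = 8, Σ1 = 7.
Moment sums: Σx·z = 57, Σz = 3.
Normal equations: [[64, 8]; [8, 7]]·[p, q]ᵀ = [57, 3]ᵀ.
Δ = 64·7 − 8² = 384.
p = (57·7 − 8·3)/384 = 125/128; q = (64·3 − 8·57)/384 = -11/16.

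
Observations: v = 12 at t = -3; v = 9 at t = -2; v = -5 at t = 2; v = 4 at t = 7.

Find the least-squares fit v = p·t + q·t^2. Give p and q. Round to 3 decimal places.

Normal-equation sums: Σt·t = 66, Σt·t^2 = 316, Σt^2·t^2 = 2514.
And Σt·v = -36, Σt^2·v = 320.
Eliminating q: 2514·(row 1) − 316·(row 2) gives 66068·p = 2514·(-36) − 316·320 = -191624, so p = -47906/16517.
Then q = (320 − 316·(-47906/16517))/2514 = 8124/16517.

p = -2.900, q = 0.492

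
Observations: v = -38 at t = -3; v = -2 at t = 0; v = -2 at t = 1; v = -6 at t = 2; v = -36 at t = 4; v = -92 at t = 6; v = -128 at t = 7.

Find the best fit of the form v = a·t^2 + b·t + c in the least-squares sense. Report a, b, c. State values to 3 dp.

a = -3.050, b = 3.250, c = -1.221

XᵀX·[a, b, c]ᵀ = Xᵀv reads: 4051·a + 605·b + 115·c = -10528;  605·a + 115·b + 17·c = -1492;  115·a + 17·b + 7·c = -304.
Inverting the 3×3 Gram matrix, [a, b, c]ᵀ = [-23686/7767, 25243/7767, -9487/7767]ᵀ.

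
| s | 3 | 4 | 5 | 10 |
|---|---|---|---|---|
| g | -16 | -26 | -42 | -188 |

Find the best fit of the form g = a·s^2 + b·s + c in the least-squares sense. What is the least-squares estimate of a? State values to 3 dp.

a = -2.328

Compute the Gram sums: Σs^2·s^2 = 10962, Σs^2·s = 1216, Σs^2 = 150, Σs·s = 150, Σs = 22, Σ1 = 4.
Right-hand side: Σs^2·g = -20410, Σs·g = -2242, Σg = -272.
Normal equations: [[10962, 1216, 150]; [1216, 150, 22]; [150, 22, 4]]·[a, b, c]ᵀ = [-20410, -2242, -272]ᵀ.
Row-reducing yields a = -1101/473, b = 2677/473, c = -5600/473.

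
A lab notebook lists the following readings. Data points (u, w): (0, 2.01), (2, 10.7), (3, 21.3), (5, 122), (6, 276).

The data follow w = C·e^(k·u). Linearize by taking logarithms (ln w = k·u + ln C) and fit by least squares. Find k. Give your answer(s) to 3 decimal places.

k = 0.820

Taking logs, ln w = k·u + ln C, so regress ln w on u.
Sums: Σu = 16.0000, Σ(u)² = 74.0000, Σln w = 16.5515, Σu·ln w = 71.6591.
Normal system: [[74.0000, 16.0000]; [16.0000, 5]]·[k, ln C]ᵀ = [71.6591, 16.5515]ᵀ.
Δ = 74.0000·5 − (16.0000)² = 114.0000; k = (71.6591·5 − 16.0000·16.5515)/114.0000 = 0.81993, ln C = (74.0000·16.5515 − 16.0000·71.6591)/114.0000 = 0.68654.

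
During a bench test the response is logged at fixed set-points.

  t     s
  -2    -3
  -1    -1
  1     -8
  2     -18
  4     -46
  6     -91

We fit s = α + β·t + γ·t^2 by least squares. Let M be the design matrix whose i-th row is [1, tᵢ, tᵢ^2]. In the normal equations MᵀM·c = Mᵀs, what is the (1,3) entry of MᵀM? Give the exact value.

62

Row 1 ↔ basis 1, column 3 ↔ basis t^2, so (MᵀM)_{1,3} = Σᵢ t^2 = (1)·(4) + (1)·(1) + (1)·(1) + (1)·(4) + (1)·(16) + (1)·(36) = 62.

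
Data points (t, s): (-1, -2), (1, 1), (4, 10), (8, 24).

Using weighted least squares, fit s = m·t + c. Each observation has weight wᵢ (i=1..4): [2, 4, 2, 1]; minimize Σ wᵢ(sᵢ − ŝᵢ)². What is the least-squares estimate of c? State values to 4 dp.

c = -0.9293

From the data, Σwᵢ·t·t = 102, Σwᵢ·t = 18, Σwᵢ·1 = 9.
For AᵀWs: Σwᵢ·t·s = 280, Σwᵢ·s = 44.
So AᵀWA·[m, c]ᵀ = AᵀWs: [[102, 18]; [18, 9]]·[m, c]ᵀ = [280, 44]ᵀ.
Determinant 102·9 − 18² = 594.
m = (280·9 − 18·44)/594 = 32/11; c = (102·44 − 18·280)/594 = -92/99.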